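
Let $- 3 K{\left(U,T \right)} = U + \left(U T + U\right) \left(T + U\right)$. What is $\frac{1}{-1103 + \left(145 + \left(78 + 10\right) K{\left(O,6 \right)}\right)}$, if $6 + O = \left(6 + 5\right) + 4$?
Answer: $- \frac{1}{28942} \approx -3.4552 \cdot 10^{-5}$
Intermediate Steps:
$O = 9$ ($O = -6 + \left(\left(6 + 5\right) + 4\right) = -6 + \left(11 + 4\right) = -6 + 15 = 9$)
$K{\left(U,T \right)} = - \frac{U}{3} - \frac{\left(T + U\right) \left(U + T U\right)}{3}$ ($K{\left(U,T \right)} = - \frac{U + \left(U T + U\right) \left(T + U\right)}{3} = - \frac{U + \left(T U + U\right) \left(T + U\right)}{3} = - \frac{U + \left(U + T U\right) \left(T + U\right)}{3} = - \frac{U + \left(T + U\right) \left(U + T U\right)}{3} = - \frac{U}{3} - \frac{\left(T + U\right) \left(U + T U\right)}{3}$)
$\frac{1}{-1103 + \left(145 + \left(78 + 10\right) K{\left(O,6 \right)}\right)} = \frac{1}{-1103 + \left(145 + \left(78 + 10\right) \left(\left(- \frac{1}{3}\right) 9 \left(1 + 6 + 9 + 6^{2} + 6 \cdot 9\right)\right)\right)} = \frac{1}{-1103 + \left(145 + 88 \left(\left(- \frac{1}{3}\right) 9 \left(1 + 6 + 9 + 36 + 54\right)\right)\right)} = \frac{1}{-1103 + \left(145 + 88 \left(\left(- \frac{1}{3}\right) 9 \cdot 106\right)\right)} = \frac{1}{-1103 + \left(145 + 88 \left(-318\right)\right)} = \frac{1}{-1103 + \left(145 - 27984\right)} = \frac{1}{-1103 - 27839} = \frac{1}{-28942} = - \frac{1}{28942}$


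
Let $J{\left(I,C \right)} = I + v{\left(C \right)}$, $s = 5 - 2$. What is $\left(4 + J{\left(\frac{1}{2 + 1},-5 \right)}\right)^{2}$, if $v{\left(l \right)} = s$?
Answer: $\frac{484}{9} \approx 53.778$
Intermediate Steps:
$s = 3$ ($s = 5 - 2 = 3$)
$v{\left(l \right)} = 3$
$J{\left(I,C \right)} = 3 + I$ ($J{\left(I,C \right)} = I + 3 = 3 + I$)
$\left(4 + J{\left(\frac{1}{2 + 1},-5 \right)}\right)^{2} = \left(4 + \left(3 + \frac{1}{2 + 1}\right)\right)^{2} = \left(4 + \left(3 + \frac{1}{3}\right)\right)^{2} = \left(4 + \frac{10}{3}\right)^{2} = \left(\frac{22}{3}\right)^{2} = \frac{484}{9}$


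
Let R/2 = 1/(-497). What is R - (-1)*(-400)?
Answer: -198802/497 ≈ -400.00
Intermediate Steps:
R = -2/497 (R = 2/(-497) = 2*(-1/497) = -2/497 ≈ -0.0040241)
R - (-1)*(-400) = -2/497 - (-1)*(-400) = -2/497 - 1*400 = -2/497 - 400 = -198802/497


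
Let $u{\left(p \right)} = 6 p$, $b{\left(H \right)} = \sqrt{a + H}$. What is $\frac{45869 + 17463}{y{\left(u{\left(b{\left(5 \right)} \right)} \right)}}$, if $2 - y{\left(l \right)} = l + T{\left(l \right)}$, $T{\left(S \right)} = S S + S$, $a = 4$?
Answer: $- \frac{31666}{179} \approx -176.91$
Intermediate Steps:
$b{\left(H \right)} = \sqrt{4 + H}$
$T{\left(S \right)} = S + S^{2}$ ($T{\left(S \right)} = S^{2} + S = S + S^{2}$)
$y{\left(l \right)} = 2 - l - l \left(1 + l\right)$ ($y{\left(l \right)} = 2 - \left(l + l \left(1 + l\right)\right) = 2 - l - l \left(1 + l\right)$)
$\frac{45869 + 17463}{y{\left(u{\left(b{\left(5 \right)} \right)} \right)}} = \frac{45869 + 17463}{2 - 6 \sqrt{4 + 5} - 6 \sqrt{4 + 5} \left(1 + 6 \sqrt{4 + 5}\right)} = \frac{63332}{2 - 6 \sqrt{9} - 6 \sqrt{9} \left(1 + 6 \sqrt{9}\right)} = \frac{63332}{2 - 6 \cdot 3 - 6 \cdot 3 \left(1 + 6 \cdot 3\right)} = \frac{63332}{2 - 18 - 18 \left(1 + 18\right)} = \frac{63332}{2 - 18 - 18 \cdot 19} = \frac{63332}{2 - 18 - 342} = \frac{63332}{-358} = 63332 \left(- \frac{1}{358}\right) = - \frac{31666}{179}$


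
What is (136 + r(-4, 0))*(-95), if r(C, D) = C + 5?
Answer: -13015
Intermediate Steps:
r(C, D) = 5 + C
(136 + r(-4, 0))*(-95) = (136 + (5 - 4))*(-95) = (136 + 1)*(-95) = 137*(-95) = -13015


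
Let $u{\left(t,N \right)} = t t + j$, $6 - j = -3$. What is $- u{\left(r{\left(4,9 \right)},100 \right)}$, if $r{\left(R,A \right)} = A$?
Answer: $-90$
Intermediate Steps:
$j = 9$ ($j = 6 - -3 = 6 + 3 = 9$)
$u{\left(t,N \right)} = 9 + t^{2}$ ($u{\left(t,N \right)} = t t + 9 = t^{2} + 9 = 9 + t^{2}$)
$- u{\left(r{\left(4,9 \right)},100 \right)} = - (9 + 9^{2}) = - (9 + 81) = \left(-1\right) 90 = -90$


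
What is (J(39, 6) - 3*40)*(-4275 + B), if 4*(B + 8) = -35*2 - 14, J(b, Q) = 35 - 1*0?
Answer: 365840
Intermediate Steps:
J(b, Q) = 35 (J(b, Q) = 35 + 0 = 35)
B = -29 (B = -8 + (-35*2 - 14)/4 = -8 + (-70 - 14)/4 = -8 + (¼)*(-84) = -8 - 21 = -29)
(J(39, 6) - 3*40)*(-4275 + B) = (35 - 3*40)*(-4275 - 29) = (35 - 120)*(-4304) = -85*(-4304) = 365840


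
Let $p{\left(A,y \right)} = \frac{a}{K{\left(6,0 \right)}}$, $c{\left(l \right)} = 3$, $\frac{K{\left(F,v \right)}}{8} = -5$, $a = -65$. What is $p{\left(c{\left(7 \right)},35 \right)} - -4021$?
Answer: $\frac{32181}{8} \approx 4022.6$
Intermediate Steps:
$K{\left(F,v \right)} = -40$ ($K{\left(F,v \right)} = 8 \left(-5\right) = -40$)
$p{\left(A,y \right)} = \frac{13}{8}$ ($p{\left(A,y \right)} = - \frac{65}{-40} = \left(-65\right) \left(- \frac{1}{40}\right) = \frac{13}{8}$)
$p{\left(c{\left(7 \right)},35 \right)} - -4021 = \frac{13}{8} - -4021 = \frac{13}{8} + 4021 = \frac{32181}{8}$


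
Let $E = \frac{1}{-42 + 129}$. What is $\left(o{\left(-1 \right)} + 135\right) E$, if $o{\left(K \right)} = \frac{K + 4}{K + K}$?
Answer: $\frac{89}{58} \approx 1.5345$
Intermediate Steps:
$o{\left(K \right)} = \frac{4 + K}{2 K}$
$E = \frac{1}{87} \approx 0.011494$
$\left(o{\left(-1 \right)} + 135\right) E = \left(\frac{4 - 1}{2 \left(-1\right)} + 135\right) \frac{1}{87} = \left(\frac{1}{2} \left(-1\right) 3 + 135\right) \frac{1}{87} = \left(- \frac{3}{2} + 135\right) \frac{1}{87} = \frac{267}{2} \cdot \frac{1}{87} = \frac{89}{58}$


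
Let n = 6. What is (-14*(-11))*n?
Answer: 924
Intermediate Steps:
(-14*(-11))*n = -14*(-11)*6 = 154*6 = 924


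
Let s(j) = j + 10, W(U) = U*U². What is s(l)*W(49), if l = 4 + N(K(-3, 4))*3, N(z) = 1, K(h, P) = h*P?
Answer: 2000033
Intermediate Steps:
K(h, P) = P*h
l = 7 (l = 4 + 1*3 = 4 + 3 = 7)
W(U) = U³
s(j) = 10 + j
s(l)*W(49) = (10 + 7)*49³ = 17*117649 = 2000033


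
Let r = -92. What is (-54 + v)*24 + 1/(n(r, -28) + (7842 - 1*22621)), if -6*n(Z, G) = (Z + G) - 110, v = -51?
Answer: -111439443/44222 ≈ -2520.0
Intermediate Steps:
n(Z, G) = 55/3 - G/6 - Z/6 (n(Z, G) = -((Z + G) - 110)/6 = -((G + Z) - 110)/6 = -(-110 + G + Z)/6 = 55/3 - G/6 - Z/6)
(-54 + v)*24 + 1/(n(r, -28) + (7842 - 1*22621)) = (-54 - 51)*24 + 1/((55/3 - 1/6*(-28) - 1/6*(-92)) + (7842 - 1*22621)) = -105*24 + 1/((55/3 + 14/3 + 46/3) + (7842 - 22621)) = -2520 + 1/(115/3 - 14779) = -2520 + 1/(-44222/3) = -2520 - 3/44222 = -111439443/44222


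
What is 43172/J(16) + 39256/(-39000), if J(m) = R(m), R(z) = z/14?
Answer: 368301311/9750 ≈ 37775.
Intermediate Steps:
R(z) = z/14 (R(z) = z*(1/14) = z/14)
J(m) = m/14
43172/J(16) + 39256/(-39000) = 43172/(((1/14)*16)) + 39256/(-39000) = 43172/(8/7) + 39256*(-1/39000) = 43172*(7/8) - 4907/4875 = 75551/2 - 4907/4875 = 368301311/9750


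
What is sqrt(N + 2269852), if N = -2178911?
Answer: sqrt(90941) ≈ 301.56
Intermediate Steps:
sqrt(N + 2269852) = sqrt(-2178911 + 2269852) = sqrt(90941)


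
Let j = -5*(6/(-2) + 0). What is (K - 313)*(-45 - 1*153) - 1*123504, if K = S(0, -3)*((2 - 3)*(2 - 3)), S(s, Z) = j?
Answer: -64500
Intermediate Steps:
j = 15 (j = -5*(6*(-1/2) + 0) = -5*(-3 + 0) = -5*(-3) = 15)
S(s, Z) = 15
K = 15 (K = 15*((2 - 3)*(2 - 3)) = 15*(-1*(-1)) = 15*1 = 15)
(K - 313)*(-45 - 1*153) - 1*123504 = (15 - 313)*(-45 - 1*153) - 1*123504 = -298*(-45 - 153) - 123504 = -298*(-198) - 123504 = 59004 - 123504 = -64500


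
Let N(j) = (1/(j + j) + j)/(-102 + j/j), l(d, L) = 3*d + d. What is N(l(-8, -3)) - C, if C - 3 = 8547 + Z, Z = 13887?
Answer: -145030719/6464 ≈ -22437.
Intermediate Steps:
C = 22437 (C = 3 + (8547 + 13887) = 3 + 22434 = 22437)
l(d, L) = 4*d
N(j) = -j/101 - 1/(202*j) (N(j) = (1/(2*j) + j)/(-102 + 1) = (1/(2*j) + j)/(-101) = (j + 1/(2*j))*(-1/101) = -j/101 - 1/(202*j))
N(l(-8, -3)) - C = (-4*(-8)/101 - 1/(202*(4*(-8)))) - 1*22437 = (-1/101*(-32) - 1/202/(-32)) - 22437 = (32/101 - 1/202*(-1/32)) - 22437 = (32/101 + 1/6464) - 22437 = 2049/6464 - 22437 = -145030719/6464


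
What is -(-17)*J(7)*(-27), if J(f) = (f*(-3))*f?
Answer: 67473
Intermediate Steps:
J(f) = -3*f**2 (J(f) = (-3*f)*f = -3*f**2)
-(-17)*J(7)*(-27) = -(-17)*(-3*7**2)*(-27) = -(-17)*(-3*49)*(-27) = -(-17)*(-147)*(-27) = -17*147*(-27) = -2499*(-27) = 67473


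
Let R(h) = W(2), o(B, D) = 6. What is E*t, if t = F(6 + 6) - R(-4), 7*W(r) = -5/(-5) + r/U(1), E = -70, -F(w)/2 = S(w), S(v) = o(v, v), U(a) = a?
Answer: 870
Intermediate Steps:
S(v) = 6
F(w) = -12 (F(w) = -2*6 = -12)
W(r) = ⅐ + r/7 (W(r) = (-5/(-5) + r/1)/7 = (-5*(-⅕) + r*1)/7 = (1 + r)/7 = ⅐ + r/7)
R(h) = 3/7 (R(h) = ⅐ + (⅐)*2 = ⅐ + 2/7 = 3/7)
t = -87/7 (t = -12 - 1*3/7 = -12 - 3/7 = -87/7 ≈ -12.429)
E*t = -70*(-87/7) = 870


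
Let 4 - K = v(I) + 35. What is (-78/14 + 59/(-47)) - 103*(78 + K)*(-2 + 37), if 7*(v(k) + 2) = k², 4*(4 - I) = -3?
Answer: -868729181/5264 ≈ -1.6503e+5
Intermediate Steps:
I = 19/4 (I = 4 - ¼*(-3) = 4 + ¾ = 19/4 ≈ 4.7500)
v(k) = -2 + k²/7
K = -3609/112 (K = 4 - ((-2 + (19/4)²/7) + 35) = 4 - ((-2 + (⅐)*(361/16)) + 35) = 4 - ((-2 + 361/112) + 35) = 4 - (137/112 + 35) = 4 - 1*4057/112 = 4 - 4057/112 = -3609/112 ≈ -32.223)
(-78/14 + 59/(-47)) - 103*(78 + K)*(-2 + 37) = (-78/14 + 59/(-47)) - 103*(78 - 3609/112)*(-2 + 37) = (-78*1/14 + 59*(-1/47)) - 528081*35/112 = (-39/7 - 59/47) - 103*25635/16 = -2246/329 - 2640405/16 = -868729181/5264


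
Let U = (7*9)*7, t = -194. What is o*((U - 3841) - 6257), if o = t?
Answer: 1873458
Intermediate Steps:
U = 441 (U = 63*7 = 441)
o = -194
o*((U - 3841) - 6257) = -194*((441 - 3841) - 6257) = -194*(-3400 - 6257) = -194*(-9657) = 1873458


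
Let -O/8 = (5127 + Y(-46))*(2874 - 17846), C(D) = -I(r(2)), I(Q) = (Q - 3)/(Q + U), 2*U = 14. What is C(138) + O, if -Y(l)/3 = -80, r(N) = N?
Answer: 5785540129/9 ≈ 6.4284e+8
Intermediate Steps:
U = 7 (U = (½)*14 = 7)
Y(l) = 240 (Y(l) = -3*(-80) = 240)
I(Q) = (-3 + Q)/(7 + Q) (I(Q) = (Q - 3)/(Q + 7) = (-3 + Q)/(7 + Q))
C(D) = ⅑ (C(D) = -(-3 + 2)/(7 + 2) = -(-1)/9 = -1*(-⅑) = ⅑)
O = 642837792 (O = -8*(5127 + 240)*(2874 - 17846) = -42936*(-14972) = -8*(-80354724) = 642837792)
C(138) + O = ⅑ + 642837792 = 5785540129/9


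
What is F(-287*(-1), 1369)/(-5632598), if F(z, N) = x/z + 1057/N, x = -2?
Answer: -300621/2213064651994 ≈ -1.3584e-7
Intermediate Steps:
F(z, N) = -2/z + 1057/N
F(-287*(-1), 1369)/(-5632598) = (-2/((-287*(-1))) + 1057/1369)/(-5632598) = (-2/287 + 1057*(1/1369))*(-1/5632598) = (-2*1/287 + 1057/1369)*(-1/5632598) = (-2/287 + 1057/1369)*(-1/5632598) = (300621/392903)*(-1/5632598) = -300621/2213064651994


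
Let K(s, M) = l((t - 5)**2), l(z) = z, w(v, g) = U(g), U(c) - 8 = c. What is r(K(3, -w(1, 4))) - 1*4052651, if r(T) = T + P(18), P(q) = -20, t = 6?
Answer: -4052670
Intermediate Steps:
U(c) = 8 + c
w(v, g) = 8 + g
K(s, M) = 1 (K(s, M) = (6 - 5)**2 = 1**2 = 1)
r(T) = -20 + T (r(T) = T - 20 = -20 + T)
r(K(3, -w(1, 4))) - 1*4052651 = (-20 + 1) - 1*4052651 = -19 - 4052651 = -4052670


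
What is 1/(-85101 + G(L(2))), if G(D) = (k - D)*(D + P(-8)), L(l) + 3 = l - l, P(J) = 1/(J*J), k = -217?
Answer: -32/2702795 ≈ -1.1840e-5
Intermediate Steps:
P(J) = J⁻²
L(l) = -3 (L(l) = -3 + (l - l) = -3 + 0 = -3)
G(D) = (-217 - D)*(1/64 + D) (G(D) = (-217 - D)*(D + (-8)⁻²) = (-217 - D)*(D + 1/64) = (-217 - D)*(1/64 + D))
1/(-85101 + G(L(2))) = 1/(-85101 + (-217/64 - 1*(-3)² - 13889/64*(-3))) = 1/(-85101 + (-217/64 - 1*9 + 41667/64)) = 1/(-85101 + (-217/64 - 9 + 41667/64)) = 1/(-85101 + 20437/32) = 1/(-2702795/32) = -32/2702795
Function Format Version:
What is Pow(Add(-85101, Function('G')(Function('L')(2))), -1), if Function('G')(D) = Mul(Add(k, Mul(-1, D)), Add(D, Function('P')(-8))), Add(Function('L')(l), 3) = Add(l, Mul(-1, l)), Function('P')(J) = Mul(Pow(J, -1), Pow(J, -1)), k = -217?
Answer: Rational(-32, 2702795) ≈ -1.1840e-5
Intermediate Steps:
Function('P')(J) = Pow(J, -2)
Function('L')(l) = -3 (Function('L')(l) = Add(-3, Add(l, Mul(-1, l))) = Add(-3, 0) = -3)
Function('G')(D) = Mul(Add(-217, Mul(-1, D)), Add(Rational(1, 64), D)) (Function('G')(D) = Mul(Add(-217, Mul(-1, D)), Add(D, Pow(-8, -2))) = Mul(Add(-217, Mul(-1, D)), Add(D, Rational(1, 64))) = Mul(Add(-217, Mul(-1, D)), Add(Rational(1, 64), D)))
Pow(Add(-85101, Function('G')(Function('L')(2))), -1) = Pow(Add(-85101, Add(Rational(-217, 64), Mul(-1, Pow(-3, 2)), Mul(Rational(-13889, 64), -3))), -1) = Pow(Add(-85101, Add(Rational(-217, 64), Mul(-1, 9), Rational(41667, 64))), -1) = Pow(Add(-85101, Add(Rational(-217, 64), -9, Rational(41667, 64))), -1) = Pow(Add(-85101, Rational(20437, 32)), -1) = Pow(Rational(-2702795, 32), -1) = Rational(-32, 2702795)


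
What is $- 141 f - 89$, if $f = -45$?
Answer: $6256$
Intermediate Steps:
$- 141 f - 89 = \left(-141\right) \left(-45\right) - 89 = 6345 - 89 = 6256$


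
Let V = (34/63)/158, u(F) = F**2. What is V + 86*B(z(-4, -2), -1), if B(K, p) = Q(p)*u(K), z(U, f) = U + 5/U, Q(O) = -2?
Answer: -94378783/19908 ≈ -4740.8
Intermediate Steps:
B(K, p) = -2*K**2
V = 17/4977 (V = (34*(1/63))*(1/158) = (34/63)*(1/158) = 17/4977 ≈ 0.0034157)
V + 86*B(z(-4, -2), -1) = 17/4977 + 86*(-2*(-4 + 5/(-4))**2) = 17/4977 + 86*(-2*(-4 + 5*(-1/4))**2) = 17/4977 + 86*(-2*(-4 - 5/4)**2) = 17/4977 + 86*(-2*(-21/4)**2) = 17/4977 + 86*(-2*441/16) = 17/4977 + 86*(-441/8) = 17/4977 - 18963/4 = -94378783/19908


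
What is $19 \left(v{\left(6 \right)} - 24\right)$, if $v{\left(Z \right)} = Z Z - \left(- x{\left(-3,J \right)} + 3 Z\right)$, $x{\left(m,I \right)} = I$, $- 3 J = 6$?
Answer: $-152$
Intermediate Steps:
$J = -2$ ($J = \left(- \frac{1}{3}\right) 6 = -2$)
$v{\left(Z \right)} = -2 + Z^{2} - 3 Z$ ($v{\left(Z \right)} = Z Z - \left(2 + 3 Z\right) = Z^{2} - \left(2 + 3 Z\right) = -2 + Z^{2} - 3 Z$)
$19 \left(v{\left(6 \right)} - 24\right) = 19 \left(\left(-2 + 6^{2} - 18\right) - 24\right) = 19 \left(\left(-2 + 36 - 18\right) - 24\right) = 19 \left(16 - 24\right) = 19 \left(-8\right) = -152$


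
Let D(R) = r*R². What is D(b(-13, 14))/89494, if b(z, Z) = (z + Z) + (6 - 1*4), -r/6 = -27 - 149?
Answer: 4752/44747 ≈ 0.10620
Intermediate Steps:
r = 1056 (r = -6*(-27 - 149) = -6*(-176) = 1056)
b(z, Z) = 2 + Z + z (b(z, Z) = (Z + z) + (6 - 4) = (Z + z) + 2 = 2 + Z + z)
D(R) = 1056*R²
D(b(-13, 14))/89494 = (1056*(2 + 14 - 13)²)/89494 = (1056*3²)*(1/89494) = (1056*9)*(1/89494) = 9504*(1/89494) = 4752/44747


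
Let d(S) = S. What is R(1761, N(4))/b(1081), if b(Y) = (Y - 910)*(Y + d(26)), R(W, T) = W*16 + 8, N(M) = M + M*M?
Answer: 28184/189297 ≈ 0.14889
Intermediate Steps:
N(M) = M + M²
R(W, T) = 8 + 16*W (R(W, T) = 16*W + 8 = 8 + 16*W)
b(Y) = (-910 + Y)*(26 + Y) (b(Y) = (Y - 910)*(Y + 26) = (-910 + Y)*(26 + Y))
R(1761, N(4))/b(1081) = (8 + 16*1761)/(-23660 + 1081² - 884*1081) = (8 + 28176)/(-23660 + 1168561 - 955604) = 28184/189297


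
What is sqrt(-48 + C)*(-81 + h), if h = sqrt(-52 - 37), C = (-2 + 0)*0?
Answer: 4*I*sqrt(3)*(-81 + I*sqrt(89)) ≈ -65.361 - 561.18*I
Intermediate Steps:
C = 0 (C = -2*0 = 0)
h = I*sqrt(89) (h = sqrt(-89) = I*sqrt(89) ≈ 9.434*I)
sqrt(-48 + C)*(-81 + h) = sqrt(-48 + 0)*(-81 + I*sqrt(89)) = sqrt(-48)*(-81 + I*sqrt(89)) = (4*I*sqrt(3))*(-81 + I*sqrt(89)) = 4*I*sqrt(3)*(-81 + I*sqrt(89))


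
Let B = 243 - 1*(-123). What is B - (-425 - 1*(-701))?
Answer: 90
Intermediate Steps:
B = 366 (B = 243 + 123 = 366)
B - (-425 - 1*(-701)) = 366 - (-425 - 1*(-701)) = 366 - (-425 + 701) = 366 - 1*276 = 366 - 276 = 90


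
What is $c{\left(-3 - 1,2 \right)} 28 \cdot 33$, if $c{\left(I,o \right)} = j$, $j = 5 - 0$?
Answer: $4620$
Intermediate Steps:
$j = 5$ ($j = 5 + 0 = 5$)
$c{\left(I,o \right)} = 5$
$c{\left(-3 - 1,2 \right)} 28 \cdot 33 = 5 \cdot 28 \cdot 33 = 140 \cdot 33 = 4620$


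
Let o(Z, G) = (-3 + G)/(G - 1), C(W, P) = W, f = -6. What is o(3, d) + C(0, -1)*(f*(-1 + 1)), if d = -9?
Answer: 6/5 ≈ 1.2000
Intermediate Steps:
o(Z, G) = (-3 + G)/(-1 + G)
o(3, d) + C(0, -1)*(f*(-1 + 1)) = (-3 - 9)/(-1 - 9) + 0*(-6*(-1 + 1)) = -12/(-10) + 0*(-6*0) = -⅒*(-12) + 0*0 = 6/5 + 0 = 6/5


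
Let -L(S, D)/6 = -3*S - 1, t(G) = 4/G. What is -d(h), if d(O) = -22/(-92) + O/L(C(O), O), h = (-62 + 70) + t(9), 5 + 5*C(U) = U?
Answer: -289/414 ≈ -0.69807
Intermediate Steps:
C(U) = -1 + U/5
h = 76/9 (h = (-62 + 70) + 4/9 = 8 + 4*(⅑) = 8 + 4/9 = 76/9 ≈ 8.4444)
L(S, D) = 6 + 18*S (L(S, D) = -6*(-3*S - 1) = -6*(-1 - 3*S) = 6 + 18*S)
d(O) = 11/46 + O/(-12 + 18*O/5) (d(O) = -22/(-92) + O/(6 + 18*(-1 + O/5)) = -22*(-1/92) + O/(6 + (-18 + 18*O/5)) = 11/46 + O/(-12 + 18*O/5))
-d(h) = -(-165 + 107*(76/9))/(69*(-10 + 3*(76/9))) = -(-165 + 8132/9)/(69*(-10 + 76/3)) = -6647/(69*46/3*9) = -3*6647/(69*46*9) = -1*289/414 = -289/414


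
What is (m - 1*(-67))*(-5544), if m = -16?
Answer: -282744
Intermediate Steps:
(m - 1*(-67))*(-5544) = (-16 - 1*(-67))*(-5544) = (-16 + 67)*(-5544) = 51*(-5544) = -282744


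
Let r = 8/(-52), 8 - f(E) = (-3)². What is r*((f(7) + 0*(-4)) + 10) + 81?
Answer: 1035/13 ≈ 79.615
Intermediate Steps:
f(E) = -1 (f(E) = 8 - 1*(-3)² = 8 - 1*9 = 8 - 9 = -1)
r = -2/13 (r = 8*(-1/52) = -2/13 ≈ -0.15385)
r*((f(7) + 0*(-4)) + 10) + 81 = -2*((-1 + 0*(-4)) + 10)/13 + 81 = -2*((-1 + 0) + 10)/13 + 81 = -2*(-1 + 10)/13 + 81 = -2/13*9 + 81 = -18/13 + 81 = 1035/13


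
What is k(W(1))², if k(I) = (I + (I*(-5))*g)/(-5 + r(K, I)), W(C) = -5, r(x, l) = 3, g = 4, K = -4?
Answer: 9025/4 ≈ 2256.3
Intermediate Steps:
k(I) = 19*I/2 (k(I) = (I + (I*(-5))*4)/(-5 + 3) = (I - 5*I*4)/(-2) = (I - 20*I)*(-½) = -19*I*(-½) = 19*I/2)
k(W(1))² = ((19/2)*(-5))² = (-95/2)² = 9025/4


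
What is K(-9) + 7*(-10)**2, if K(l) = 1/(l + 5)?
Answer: 2799/4 ≈ 699.75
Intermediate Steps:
K(l) = 1/(5 + l)
K(-9) + 7*(-10)**2 = 1/(5 - 9) + 7*(-10)**2 = 1/(-4) + 7*100 = -1/4 + 700 = 2799/4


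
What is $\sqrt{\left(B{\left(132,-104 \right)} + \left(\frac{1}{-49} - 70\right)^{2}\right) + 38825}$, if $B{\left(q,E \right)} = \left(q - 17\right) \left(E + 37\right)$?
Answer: $\frac{\sqrt{86490881}}{49} \approx 189.8$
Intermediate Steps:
$B{\left(q,E \right)} = \left(-17 + q\right) \left(37 + E\right)$
$\sqrt{\left(B{\left(132,-104 \right)} + \left(\frac{1}{-49} - 70\right)^{2}\right) + 38825} = \sqrt{\left(\left(-629 - -1768 + 37 \cdot 132 - 13728\right) + \left(\frac{1}{-49} - 70\right)^{2}\right) + 38825} = \sqrt{\left(\left(-629 + 1768 + 4884 - 13728\right) + \left(- \frac{1}{49} - 70\right)^{2}\right) + 38825} = \sqrt{\left(-7705 + \left(- \frac{1}{49} - 70\right)^{2}\right) + 38825} = \sqrt{\left(-7705 + \left(- \frac{3431}{49}\right)^{2}\right) + 38825} = \sqrt{\left(-7705 + \frac{11771761}{2401}\right) + 38825} = \sqrt{- \frac{6727944}{2401} + 38825} = \sqrt{\frac{86490881}{2401}} = \frac{\sqrt{86490881}}{49}$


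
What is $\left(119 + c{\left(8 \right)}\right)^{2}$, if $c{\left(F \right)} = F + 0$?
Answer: $16129$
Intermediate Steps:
$c{\left(F \right)} = F$
$\left(119 + c{\left(8 \right)}\right)^{2} = \left(119 + 8\right)^{2} = 127^{2} = 16129$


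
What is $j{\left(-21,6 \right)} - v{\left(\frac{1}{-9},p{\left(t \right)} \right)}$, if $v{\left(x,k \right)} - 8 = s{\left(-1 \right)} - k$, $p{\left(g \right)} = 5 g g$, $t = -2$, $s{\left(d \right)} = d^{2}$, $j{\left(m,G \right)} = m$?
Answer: $-10$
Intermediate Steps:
$p{\left(g \right)} = 5 g^{2}$
$v{\left(x,k \right)} = 9 - k$ ($v{\left(x,k \right)} = 8 - \left(-1 + k\right) = 9 - k$)
$j{\left(-21,6 \right)} - v{\left(\frac{1}{-9},p{\left(t \right)} \right)} = -21 - \left(9 - 5 \left(-2\right)^{2}\right) = -21 - \left(9 - 5 \cdot 4\right) = -21 - \left(9 - 20\right) = -21 - -11 = -21 + 11 = -10$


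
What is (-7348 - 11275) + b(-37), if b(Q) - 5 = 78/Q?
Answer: -688944/37 ≈ -18620.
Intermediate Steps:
b(Q) = 5 + 78/Q
(-7348 - 11275) + b(-37) = (-7348 - 11275) + (5 + 78/(-37)) = -18623 + (5 + 78*(-1/37)) = -18623 + (5 - 78/37) = -18623 + 107/37 = -688944/37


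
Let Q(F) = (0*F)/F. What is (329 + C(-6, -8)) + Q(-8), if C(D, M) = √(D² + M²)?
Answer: 339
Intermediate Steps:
Q(F) = 0 (Q(F) = 0/F = 0)
(329 + C(-6, -8)) + Q(-8) = (329 + √((-6)² + (-8)²)) + 0 = (329 + √(36 + 64)) + 0 = (329 + √100) + 0 = (329 + 10) + 0 = 339 + 0 = 339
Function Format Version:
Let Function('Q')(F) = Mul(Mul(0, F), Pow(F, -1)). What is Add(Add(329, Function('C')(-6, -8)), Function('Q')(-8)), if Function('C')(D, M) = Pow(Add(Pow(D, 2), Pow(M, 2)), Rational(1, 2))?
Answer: 339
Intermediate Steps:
Function('Q')(F) = 0 (Function('Q')(F) = Mul(0, Pow(F, -1)) = 0)
Add(Add(329, Function('C')(-6, -8)), Function('Q')(-8)) = Add(Add(329, Pow(Add(Pow(-6, 2), Pow(-8, 2)), Rational(1, 2))), 0) = Add(Add(329, Pow(Add(36, 64), Rational(1, 2))), 0) = Add(Add(329, Pow(100, Rational(1, 2))), 0) = Add(Add(329, 10), 0) = Add(339, 0) = 339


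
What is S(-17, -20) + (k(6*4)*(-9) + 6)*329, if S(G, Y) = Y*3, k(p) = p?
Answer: -69150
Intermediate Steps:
S(G, Y) = 3*Y
S(-17, -20) + (k(6*4)*(-9) + 6)*329 = 3*(-20) + ((6*4)*(-9) + 6)*329 = -60 + (24*(-9) + 6)*329 = -60 + (-216 + 6)*329 = -60 - 210*329 = -60 - 69090 = -69150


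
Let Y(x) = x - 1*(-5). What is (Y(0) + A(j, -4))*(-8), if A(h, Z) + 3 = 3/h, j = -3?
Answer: -8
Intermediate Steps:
Y(x) = 5 + x (Y(x) = x + 5 = 5 + x)
A(h, Z) = -3 + 3/h
(Y(0) + A(j, -4))*(-8) = ((5 + 0) + (-3 + 3/(-3)))*(-8) = (5 + (-3 + 3*(-⅓)))*(-8) = (5 + (-3 - 1))*(-8) = (5 - 4)*(-8) = 1*(-8) = -8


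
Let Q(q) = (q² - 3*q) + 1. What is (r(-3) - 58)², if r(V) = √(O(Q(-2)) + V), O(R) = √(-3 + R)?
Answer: (58 - I*√(3 - 2*√2))² ≈ 3363.8 - 48.05*I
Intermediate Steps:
Q(q) = 1 + q² - 3*q
r(V) = √(V + 2*√2) (r(V) = √(√(-3 + (1 + (-2)² - 3*(-2))) + V) = √(√(-3 + (1 + 4 + 6)) + V) = √(√(-3 + 11) + V) = √(√8 + V) = √(2*√2 + V) = √(V + 2*√2))
(r(-3) - 58)² = (√(-3 + 2*√2) - 58)² = (-58 + √(-3 + 2*√2))²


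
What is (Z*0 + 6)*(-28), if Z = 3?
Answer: -168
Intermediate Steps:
(Z*0 + 6)*(-28) = (3*0 + 6)*(-28) = (0 + 6)*(-28) = 6*(-28) = -168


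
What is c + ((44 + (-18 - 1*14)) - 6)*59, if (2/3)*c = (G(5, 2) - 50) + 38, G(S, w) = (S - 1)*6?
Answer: 372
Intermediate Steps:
G(S, w) = -6 + 6*S (G(S, w) = (-1 + S)*6 = -6 + 6*S)
c = 18 (c = 3*(((-6 + 6*5) - 50) + 38)/2 = 3*(((-6 + 30) - 50) + 38)/2 = 3*((24 - 50) + 38)/2 = 3*(-26 + 38)/2 = (3/2)*12 = 18)
c + ((44 + (-18 - 1*14)) - 6)*59 = 18 + ((44 + (-18 - 1*14)) - 6)*59 = 18 + ((44 + (-18 - 14)) - 6)*59 = 18 + ((44 - 32) - 6)*59 = 18 + (12 - 6)*59 = 18 + 6*59 = 18 + 354 = 372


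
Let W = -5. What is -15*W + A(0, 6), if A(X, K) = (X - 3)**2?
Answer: 84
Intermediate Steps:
A(X, K) = (-3 + X)**2
-15*W + A(0, 6) = -15*(-5) + (-3 + 0)**2 = 75 + (-3)**2 = 75 + 9 = 84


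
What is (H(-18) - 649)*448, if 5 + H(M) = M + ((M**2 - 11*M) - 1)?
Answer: -67648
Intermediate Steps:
H(M) = -6 + M**2 - 10*M (H(M) = -5 + (M + ((M**2 - 11*M) - 1)) = -5 + (M + (-1 + M**2 - 11*M)) = -5 + (-1 + M**2 - 10*M) = -6 + M**2 - 10*M)
(H(-18) - 649)*448 = ((-6 + (-18)**2 - 10*(-18)) - 649)*448 = ((-6 + 324 + 180) - 649)*448 = (498 - 649)*448 = -151*448 = -67648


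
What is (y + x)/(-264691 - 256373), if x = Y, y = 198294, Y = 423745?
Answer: -622039/521064 ≈ -1.1938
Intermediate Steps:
x = 423745
(y + x)/(-264691 - 256373) = (198294 + 423745)/(-264691 - 256373) = 622039/(-521064) = 622039*(-1/521064) = -622039/521064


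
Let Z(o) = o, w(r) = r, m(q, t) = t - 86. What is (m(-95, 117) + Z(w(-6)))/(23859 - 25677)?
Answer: -25/1818 ≈ -0.013751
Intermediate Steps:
m(q, t) = -86 + t
(m(-95, 117) + Z(w(-6)))/(23859 - 25677) = ((-86 + 117) - 6)/(23859 - 25677) = (31 - 6)/(-1818) = 25*(-1/1818) = -25/1818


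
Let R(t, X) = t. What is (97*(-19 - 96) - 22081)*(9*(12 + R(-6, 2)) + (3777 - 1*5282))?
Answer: 48225436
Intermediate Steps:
(97*(-19 - 96) - 22081)*(9*(12 + R(-6, 2)) + (3777 - 1*5282)) = (97*(-19 - 96) - 22081)*(9*(12 - 6) + (3777 - 1*5282)) = (97*(-115) - 22081)*(9*6 + (3777 - 5282)) = (-11155 - 22081)*(54 - 1505) = -33236*(-1451) = 48225436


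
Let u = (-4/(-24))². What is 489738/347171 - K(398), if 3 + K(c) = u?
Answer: 54777865/12498156 ≈ 4.3829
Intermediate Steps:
u = 1/36 (u = (-4*(-1/24))² = (⅙)² = 1/36 ≈ 0.027778)
K(c) = -107/36 (K(c) = -3 + 1/36 = -107/36)
489738/347171 - K(398) = 489738/347171 - 1*(-107/36) = 489738*(1/347171) + 107/36 = 489738/347171 + 107/36 = 54777865/12498156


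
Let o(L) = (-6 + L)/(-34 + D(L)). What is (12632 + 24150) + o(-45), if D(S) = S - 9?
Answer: 3236867/88 ≈ 36783.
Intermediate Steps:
D(S) = -9 + S
o(L) = (-6 + L)/(-43 + L) (o(L) = (-6 + L)/(-34 + (-9 + L)) = (-6 + L)/(-43 + L))
(12632 + 24150) + o(-45) = (12632 + 24150) + (-6 - 45)/(-43 - 45) = 36782 - 51/(-88) = 36782 - 1/88*(-51) = 36782 + 51/88 = 3236867/88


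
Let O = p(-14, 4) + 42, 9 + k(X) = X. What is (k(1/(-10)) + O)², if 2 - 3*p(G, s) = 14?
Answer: 83521/100 ≈ 835.21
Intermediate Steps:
p(G, s) = -4 (p(G, s) = ⅔ - ⅓*14 = ⅔ - 14/3 = -4)
k(X) = -9 + X
O = 38 (O = -4 + 42 = 38)
(k(1/(-10)) + O)² = ((-9 + 1/(-10)) + 38)² = ((-9 - ⅒) + 38)² = (-91/10 + 38)² = (289/10)² = 83521/100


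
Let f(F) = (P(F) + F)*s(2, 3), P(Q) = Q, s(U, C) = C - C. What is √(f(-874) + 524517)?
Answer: √524517 ≈ 724.24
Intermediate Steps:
s(U, C) = 0
f(F) = 0 (f(F) = (F + F)*0 = (2*F)*0 = 0)
√(f(-874) + 524517) = √(0 + 524517) = √524517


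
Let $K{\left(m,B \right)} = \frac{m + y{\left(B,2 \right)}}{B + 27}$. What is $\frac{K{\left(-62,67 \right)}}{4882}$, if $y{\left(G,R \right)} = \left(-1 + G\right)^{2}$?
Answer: $\frac{2147}{229454} \approx 0.009357$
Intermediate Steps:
$K{\left(m,B \right)} = \frac{m + \left(-1 + B\right)^{2}}{27 + B}$ ($K{\left(m,B \right)} = \frac{m + \left(-1 + B\right)^{2}}{B + 27} = \frac{m + \left(-1 + B\right)^{2}}{27 + B}$)
$\frac{K{\left(-62,67 \right)}}{4882} = \frac{\frac{1}{27 + 67} \left(-62 + \left(-1 + 67\right)^{2}\right)}{4882} = \frac{-62 + 66^{2}}{94} \cdot \frac{1}{4882} = \frac{-62 + 4356}{94} \cdot \frac{1}{4882} = \frac{1}{94} \cdot 4294 \cdot \frac{1}{4882} = \frac{2147}{47} \cdot \frac{1}{4882} = \frac{2147}{229454}$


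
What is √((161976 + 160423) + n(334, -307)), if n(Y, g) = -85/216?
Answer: √417828594/36 ≈ 567.80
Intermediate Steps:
n(Y, g) = -85/216 (n(Y, g) = -85*1/216 = -85/216)
√((161976 + 160423) + n(334, -307)) = √((161976 + 160423) - 85/216) = √(322399 - 85/216) = √(69638099/216) = √417828594/36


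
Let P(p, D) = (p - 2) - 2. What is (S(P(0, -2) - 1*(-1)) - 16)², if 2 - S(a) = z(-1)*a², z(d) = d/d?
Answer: 529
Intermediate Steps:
P(p, D) = -4 + p (P(p, D) = (-2 + p) - 2 = -4 + p)
z(d) = 1
S(a) = 2 - a²
(S(P(0, -2) - 1*(-1)) - 16)² = ((2 - ((-4 + 0) - 1*(-1))²) - 16)² = ((2 - (-4 + 1)²) - 16)² = ((2 - 1*(-3)²) - 16)² = ((2 - 1*9) - 16)² = ((2 - 9) - 16)² = (-7 - 16)² = (-23)² = 529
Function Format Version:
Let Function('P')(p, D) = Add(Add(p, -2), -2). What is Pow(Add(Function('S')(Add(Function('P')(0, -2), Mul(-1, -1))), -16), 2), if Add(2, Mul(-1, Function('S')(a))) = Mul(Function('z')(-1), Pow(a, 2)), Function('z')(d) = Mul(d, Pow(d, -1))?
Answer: 529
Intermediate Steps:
Function('P')(p, D) = Add(-4, p) (Function('P')(p, D) = Add(Add(-2, p), -2) = Add(-4, p))
Function('z')(d) = 1
Function('S')(a) = Add(2, Mul(-1, Pow(a, 2))) (Function('S')(a) = Add(2, Mul(-1, Mul(1, Pow(a, 2)))) = Add(2, Mul(-1, Pow(a, 2))))
Pow(Add(Function('S')(Add(Function('P')(0, -2), Mul(-1, -1))), -16), 2) = Pow(Add(Add(2, Mul(-1, Pow(Add(Add(-4, 0), Mul(-1, -1)), 2))), -16), 2) = Pow(Add(Add(2, Mul(-1, Pow(Add(-4, 1), 2))), -16), 2) = Pow(Add(Add(2, Mul(-1, Pow(-3, 2))), -16), 2) = Pow(Add(Add(2, Mul(-1, 9)), -16), 2) = Pow(Add(Add(2, -9), -16), 2) = Pow(Add(-7, -16), 2) = Pow(-23, 2) = 529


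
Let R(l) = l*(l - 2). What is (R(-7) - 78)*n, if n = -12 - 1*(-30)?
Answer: -270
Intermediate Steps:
R(l) = l*(-2 + l)
n = 18 (n = -12 + 30 = 18)
(R(-7) - 78)*n = (-7*(-2 - 7) - 78)*18 = (-7*(-9) - 78)*18 = (63 - 78)*18 = -15*18 = -270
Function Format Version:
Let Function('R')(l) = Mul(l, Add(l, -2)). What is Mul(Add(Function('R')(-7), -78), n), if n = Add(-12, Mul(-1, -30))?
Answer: -270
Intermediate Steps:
Function('R')(l) = Mul(l, Add(-2, l))
n = 18 (n = Add(-12, 30) = 18)
Mul(Add(Function('R')(-7), -78), n) = Mul(Add(Mul(-7, Add(-2, -7)), -78), 18) = Mul(Add(Mul(-7, -9), -78), 18) = Mul(Add(63, -78), 18) = Mul(-15, 18) = -270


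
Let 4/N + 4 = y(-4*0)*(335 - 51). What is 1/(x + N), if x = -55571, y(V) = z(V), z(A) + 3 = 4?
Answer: -70/3889969 ≈ -1.7995e-5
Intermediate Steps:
z(A) = 1 (z(A) = -3 + 4 = 1)
y(V) = 1
N = 1/70 (N = 4/(-4 + 1*(335 - 51)) = 4/(-4 + 1*284) = 4/(-4 + 284) = 4/280 = 4*(1/280) = 1/70 ≈ 0.014286)
1/(x + N) = 1/(-55571 + 1/70) = 1/(-3889969/70) = -70/3889969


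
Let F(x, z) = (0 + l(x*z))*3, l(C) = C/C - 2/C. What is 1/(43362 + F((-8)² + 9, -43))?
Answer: 3139/136122741 ≈ 2.3060e-5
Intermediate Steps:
l(C) = 1 - 2/C
F(x, z) = 3*(-2 + x*z)/(x*z) (F(x, z) = (0 + (-2 + x*z)/((x*z)))*3 = (0 + (1/(x*z))*(-2 + x*z))*3 = (0 + (-2 + x*z)/(x*z))*3 = ((-2 + x*z)/(x*z))*3 = 3*(-2 + x*z)/(x*z))
1/(43362 + F((-8)² + 9, -43)) = 1/(43362 + (3 - 6/(((-8)² + 9)*(-43)))) = 1/(43362 + (3 - 6*(-1/43)/(64 + 9))) = 1/(43362 + (3 - 6*(-1/43)/73)) = 1/(43362 + (3 - 6*1/73*(-1/43))) = 1/(43362 + (3 + 6/3139)) = 1/(43362 + 9423/3139) = 1/(136122741/3139) = 3139/136122741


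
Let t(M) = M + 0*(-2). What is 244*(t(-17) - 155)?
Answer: -41968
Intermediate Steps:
t(M) = M (t(M) = M + 0 = M)
244*(t(-17) - 155) = 244*(-17 - 155) = 244*(-172) = -41968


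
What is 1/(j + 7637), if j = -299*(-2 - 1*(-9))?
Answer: 1/5544 ≈ 0.00018038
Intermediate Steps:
j = -2093 (j = -299*(-2 + 9) = -299*7 = -2093)
1/(j + 7637) = 1/(-2093 + 7637) = 1/5544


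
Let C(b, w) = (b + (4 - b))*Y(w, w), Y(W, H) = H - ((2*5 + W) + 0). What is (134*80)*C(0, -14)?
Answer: -428800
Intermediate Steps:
Y(W, H) = -10 + H - W (Y(W, H) = H - ((10 + W) + 0) = H - (10 + W) = H + (-10 - W) = -10 + H - W)
C(b, w) = -40 (C(b, w) = (b + (4 - b))*(-10 + w - w) = 4*(-10) = -40)
(134*80)*C(0, -14) = (134*80)*(-40) = 10720*(-40) = -428800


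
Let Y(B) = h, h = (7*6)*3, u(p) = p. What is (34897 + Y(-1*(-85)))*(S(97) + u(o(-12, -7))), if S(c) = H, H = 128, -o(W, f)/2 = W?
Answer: 5323496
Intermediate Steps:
o(W, f) = -2*W
S(c) = 128
h = 126 (h = 42*3 = 126)
Y(B) = 126
(34897 + Y(-1*(-85)))*(S(97) + u(o(-12, -7))) = (34897 + 126)*(128 - 2*(-12)) = 35023*(128 + 24) = 35023*152 = 5323496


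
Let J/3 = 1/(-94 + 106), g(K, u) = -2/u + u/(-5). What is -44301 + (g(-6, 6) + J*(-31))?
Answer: -2658617/60 ≈ -44310.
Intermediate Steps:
g(K, u) = -2/u - u/5 (g(K, u) = -2/u + u*(-1/5) = -2/u - u/5)
J = 1/4 (J = 3/(-94 + 106) = 3/12 = 3*(1/12) = 1/4 ≈ 0.25000)
-44301 + (g(-6, 6) + J*(-31)) = -44301 + ((-2/6 - 1/5*6) + (1/4)*(-31)) = -44301 + ((-2*1/6 - 6/5) - 31/4) = -44301 + ((-1/3 - 6/5) - 31/4) = -44301 + (-23/15 - 31/4) = -44301 - 557/60 = -2658617/60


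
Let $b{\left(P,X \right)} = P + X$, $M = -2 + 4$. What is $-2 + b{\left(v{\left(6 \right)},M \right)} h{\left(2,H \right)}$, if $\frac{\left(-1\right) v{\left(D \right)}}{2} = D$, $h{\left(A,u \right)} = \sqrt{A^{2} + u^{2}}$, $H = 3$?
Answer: $-2 - 10 \sqrt{13} \approx -38.056$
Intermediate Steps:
$M = 2$
$v{\left(D \right)} = - 2 D$
$-2 + b{\left(v{\left(6 \right)},M \right)} h{\left(2,H \right)} = -2 + \left(\left(-2\right) 6 + 2\right) \sqrt{2^{2} + 3^{2}} = -2 + \left(-12 + 2\right) \sqrt{4 + 9} = -2 - 10 \sqrt{13}$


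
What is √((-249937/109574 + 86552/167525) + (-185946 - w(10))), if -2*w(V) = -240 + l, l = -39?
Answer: 7*I*√12796607703489078928963/1835638435 ≈ 431.38*I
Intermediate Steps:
w(V) = 279/2 (w(V) = -(-240 - 39)/2 = -½*(-279) = 279/2)
√((-249937/109574 + 86552/167525) + (-185946 - w(10))) = √((-249937/109574 + 86552/167525) + (-185946 - 1*279/2)) = √((-249937*1/109574 + 86552*(1/167525)) + (-185946 - 279/2)) = √((-249937/109574 + 86552/167525) - 372171/2) = √(-32386847077/18356384350 - 372171/2) = √(-1707944673404501/9178192175) = 7*I*√12796607703489078928963/1835638435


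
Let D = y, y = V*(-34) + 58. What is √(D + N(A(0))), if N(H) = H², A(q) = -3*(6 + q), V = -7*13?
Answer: 2*√869 ≈ 58.958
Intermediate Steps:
V = -91
y = 3152 (y = -91*(-34) + 58 = 3094 + 58 = 3152)
A(q) = -18 - 3*q
D = 3152
√(D + N(A(0))) = √(3152 + (-18 - 3*0)²) = √(3152 + (-18 + 0)²) = √(3152 + (-18)²) = √(3152 + 324) = √3476 = 2*√869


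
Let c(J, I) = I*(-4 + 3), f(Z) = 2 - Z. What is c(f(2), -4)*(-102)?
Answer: -408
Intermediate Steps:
c(J, I) = -I (c(J, I) = I*(-1) = -I)
c(f(2), -4)*(-102) = -1*(-4)*(-102) = 4*(-102) = -408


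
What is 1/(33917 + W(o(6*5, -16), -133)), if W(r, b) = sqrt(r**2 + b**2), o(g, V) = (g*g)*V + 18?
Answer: 33917/943503276 - sqrt(206859613)/943503276 ≈ 2.0704e-5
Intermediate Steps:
o(g, V) = 18 + V*g**2 (o(g, V) = g**2*V + 18 = V*g**2 + 18 = 18 + V*g**2)
W(r, b) = sqrt(b**2 + r**2)
1/(33917 + W(o(6*5, -16), -133)) = 1/(33917 + sqrt((-133)**2 + (18 - 16*(6*5)**2)**2)) = 1/(33917 + sqrt(17689 + (18 - 16*30**2)**2)) = 1/(33917 + sqrt(17689 + (18 - 16*900)**2)) = 1/(33917 + sqrt(17689 + (18 - 14400)**2)) = 1/(33917 + sqrt(17689 + (-14382)**2)) = 1/(33917 + sqrt(17689 + 206841924)) = 1/(33917 + sqrt(206859613))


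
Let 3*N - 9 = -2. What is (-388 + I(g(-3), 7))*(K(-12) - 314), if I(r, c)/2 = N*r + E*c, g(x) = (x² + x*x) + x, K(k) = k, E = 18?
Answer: 21516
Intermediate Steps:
N = 7/3 (N = 3 + (⅓)*(-2) = 3 - ⅔ = 7/3 ≈ 2.3333)
g(x) = x + 2*x² (g(x) = (x² + x²) + x = 2*x² + x = x + 2*x²)
I(r, c) = 36*c + 14*r/3 (I(r, c) = 2*(7*r/3 + 18*c) = 2*(18*c + 7*r/3) = 36*c + 14*r/3)
(-388 + I(g(-3), 7))*(K(-12) - 314) = (-388 + (36*7 + 14*(-3*(1 + 2*(-3)))/3))*(-12 - 314) = (-388 + (252 + 14*(-3*(1 - 6))/3))*(-326) = (-388 + (252 + 14*(-3*(-5))/3))*(-326) = (-388 + (252 + (14/3)*15))*(-326) = (-388 + (252 + 70))*(-326) = (-388 + 322)*(-326) = -66*(-326) = 21516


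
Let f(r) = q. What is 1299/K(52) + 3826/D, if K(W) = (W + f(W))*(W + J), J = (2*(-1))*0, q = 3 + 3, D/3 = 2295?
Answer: 20482831/20765160 ≈ 0.98640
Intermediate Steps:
D = 6885 (D = 3*2295 = 6885)
q = 6
f(r) = 6
J = 0 (J = -2*0 = 0)
K(W) = W*(6 + W) (K(W) = (W + 6)*(W + 0) = (6 + W)*W = W*(6 + W))
1299/K(52) + 3826/D = 1299/((52*(6 + 52))) + 3826/6885 = 1299/((52*58)) + 3826*(1/6885) = 1299/3016 + 3826/6885 = 20482831/20765160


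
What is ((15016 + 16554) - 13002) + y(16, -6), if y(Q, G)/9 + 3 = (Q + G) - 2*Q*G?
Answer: 20359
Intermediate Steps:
y(Q, G) = -27 + 9*G + 9*Q - 18*G*Q (y(Q, G) = -27 + 9*((Q + G) - 2*Q*G) = -27 + 9*((G + Q) - 2*G*Q) = -27 + 9*(G + Q - 2*G*Q) = -27 + (9*G + 9*Q - 18*G*Q) = -27 + 9*G + 9*Q - 18*G*Q)
((15016 + 16554) - 13002) + y(16, -6) = ((15016 + 16554) - 13002) + (-27 + 9*(-6) + 9*16 - 18*(-6)*16) = (31570 - 13002) + (-27 - 54 + 144 + 1728) = 18568 + 1791 = 20359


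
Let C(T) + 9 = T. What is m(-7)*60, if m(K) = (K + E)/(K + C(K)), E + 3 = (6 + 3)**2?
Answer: -4260/23 ≈ -185.22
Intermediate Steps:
C(T) = -9 + T
E = 78 (E = -3 + (6 + 3)**2 = -3 + 9**2 = -3 + 81 = 78)
m(K) = (78 + K)/(-9 + 2*K) (m(K) = (K + 78)/(K + (-9 + K)) = (78 + K)/(-9 + 2*K))
m(-7)*60 = ((78 - 7)/(-9 + 2*(-7)))*60 = (71/(-9 - 14))*60 = (71/(-23))*60 = -1/23*71*60 = -71/23*60 = -4260/23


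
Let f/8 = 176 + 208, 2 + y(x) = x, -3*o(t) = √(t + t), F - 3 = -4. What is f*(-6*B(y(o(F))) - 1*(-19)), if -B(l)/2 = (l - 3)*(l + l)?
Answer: 779264 + 172032*I*√2 ≈ 7.7926e+5 + 2.4329e+5*I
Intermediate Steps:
F = -1 (F = 3 - 4 = -1)
o(t) = -√2*√t/3 (o(t) = -√(t + t)/3 = -√2*√t/3)
y(x) = -2 + x
B(l) = -4*l*(-3 + l) (B(l) = -2*(l - 3)*(l + l) = -2*(-3 + l)*2*l = -4*l*(-3 + l))
f = 3072 (f = 8*(176 + 208) = 8*384 = 3072)
f*(-6*B(y(o(F))) - 1*(-19)) = 3072*(-24*(-2 - √2*√(-1)/3)*(3 - (-2 - √2*√(-1)/3)) - 1*(-19)) = 3072*(-24*(-2 - √2*I/3)*(3 - (-2 - √2*I/3)) + 19) = 3072*(-24*(-2 - I*√2/3)*(3 - (-2 - I*√2/3)) + 19) = 3072*(-24*(-2 - I*√2/3)*(3 + (2 + I*√2/3)) + 19) = 3072*(-24*(-2 - I*√2/3)*(5 + I*√2/3) + 19) = 3072*(19 - 24*(-2 - I*√2/3)*(5 + I*√2/3)) = 58368 - 73728*(-2 - I*√2/3)*(5 + I*√2/3)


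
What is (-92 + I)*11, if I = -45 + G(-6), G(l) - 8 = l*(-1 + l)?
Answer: -957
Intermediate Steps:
G(l) = 8 + l*(-1 + l)
I = 5 (I = -45 + (8 + (-6)² - 1*(-6)) = -45 + (8 + 36 + 6) = -45 + 50 = 5)
(-92 + I)*11 = (-92 + 5)*11 = -87*11 = -957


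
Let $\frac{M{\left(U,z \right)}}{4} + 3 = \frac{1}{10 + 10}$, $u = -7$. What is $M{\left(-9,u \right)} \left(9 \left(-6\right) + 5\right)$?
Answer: $\frac{2891}{5} \approx 578.2$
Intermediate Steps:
$M{\left(U,z \right)} = - \frac{59}{5}$ ($M{\left(U,z \right)} = -12 + \frac{4}{10 + 10} = -12 + \frac{4}{20} = -12 + 4 \cdot \frac{1}{20} = -12 + \frac{1}{5} = - \frac{59}{5}$)
$M{\left(-9,u \right)} \left(9 \left(-6\right) + 5\right) = - \frac{59 \left(9 \left(-6\right) + 5\right)}{5} = - \frac{59 \left(-54 + 5\right)}{5} = \left(- \frac{59}{5}\right) \left(-49\right) = \frac{2891}{5}$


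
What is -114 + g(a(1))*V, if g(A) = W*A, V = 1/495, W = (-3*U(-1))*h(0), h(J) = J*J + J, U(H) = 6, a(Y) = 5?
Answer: -114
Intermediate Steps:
h(J) = J + J² (h(J) = J² + J = J + J²)
W = 0 (W = (-3*6)*(0*(1 + 0)) = -0 = -18*0 = 0)
V = 1/495 ≈ 0.0020202
g(A) = 0 (g(A) = 0*A = 0)
-114 + g(a(1))*V = -114 + 0*(1/495) = -114 + 0 = -114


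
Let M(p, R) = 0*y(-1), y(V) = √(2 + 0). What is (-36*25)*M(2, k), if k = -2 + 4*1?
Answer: 0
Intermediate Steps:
y(V) = √2
k = 2 (k = -2 + 4 = 2)
M(p, R) = 0 (M(p, R) = 0*√2 = 0)
(-36*25)*M(2, k) = -36*25*0 = -900*0 = 0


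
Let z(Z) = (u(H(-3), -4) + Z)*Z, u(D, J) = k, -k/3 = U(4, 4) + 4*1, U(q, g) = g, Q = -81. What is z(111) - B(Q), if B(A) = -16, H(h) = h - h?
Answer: 9673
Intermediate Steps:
H(h) = 0
k = -24 (k = -3*(4 + 4*1) = -3*(4 + 4) = -3*8 = -24)
u(D, J) = -24
z(Z) = Z*(-24 + Z) (z(Z) = (-24 + Z)*Z = Z*(-24 + Z))
z(111) - B(Q) = 111*(-24 + 111) - 1*(-16) = 111*87 + 16 = 9657 + 16 = 9673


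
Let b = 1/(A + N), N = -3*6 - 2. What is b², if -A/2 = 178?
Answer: 1/141376 ≈ 7.0733e-6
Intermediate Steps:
A = -356 (A = -2*178 = -356)
N = -20 (N = -18 - 2 = -20)
b = -1/376 (b = 1/(-356 - 20) = 1/(-376) = -1/376 ≈ -0.0026596)
b² = (-1/376)² = 1/141376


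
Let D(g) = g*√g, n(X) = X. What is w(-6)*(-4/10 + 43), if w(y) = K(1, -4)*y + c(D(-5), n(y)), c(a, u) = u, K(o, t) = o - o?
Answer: -1278/5 ≈ -255.60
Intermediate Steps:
K(o, t) = 0
D(g) = g^(3/2)
w(y) = y (w(y) = 0*y + y = 0 + y = y)
w(-6)*(-4/10 + 43) = -6*(-4/10 + 43) = -6*(-4*⅒ + 43) = -6*(-⅖ + 43) = -6*213/5 = -1278/5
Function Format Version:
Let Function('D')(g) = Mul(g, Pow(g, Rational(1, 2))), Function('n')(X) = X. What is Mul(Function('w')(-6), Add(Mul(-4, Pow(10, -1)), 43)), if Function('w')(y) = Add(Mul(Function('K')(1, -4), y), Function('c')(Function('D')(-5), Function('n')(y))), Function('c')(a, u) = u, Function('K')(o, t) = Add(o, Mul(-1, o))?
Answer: Rational(-1278, 5) ≈ -255.60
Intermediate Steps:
Function('K')(o, t) = 0
Function('D')(g) = Pow(g, Rational(3, 2))
Function('w')(y) = y (Function('w')(y) = Add(Mul(0, y), y) = Add(0, y) = y)
Mul(Function('w')(-6), Add(Mul(-4, Pow(10, -1)), 43)) = Mul(-6, Add(Mul(-4, Pow(10, -1)), 43)) = Mul(-6, Add(Mul(-4, Rational(1, 10)), 43)) = Mul(-6, Add(Rational(-2, 5), 43)) = Mul(-6, Rational(213, 5)) = Rational(-1278, 5)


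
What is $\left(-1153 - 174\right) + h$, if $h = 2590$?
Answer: $1263$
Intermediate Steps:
$\left(-1153 - 174\right) + h = \left(-1153 - 174\right) + 2590 = -1327 + 2590 = 1263$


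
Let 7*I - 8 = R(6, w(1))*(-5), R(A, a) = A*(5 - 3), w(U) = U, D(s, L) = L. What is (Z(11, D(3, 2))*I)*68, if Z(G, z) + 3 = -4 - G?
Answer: 63648/7 ≈ 9092.6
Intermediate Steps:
Z(G, z) = -7 - G (Z(G, z) = -3 + (-4 - G) = -7 - G)
R(A, a) = 2*A (R(A, a) = A*2 = 2*A)
I = -52/7 (I = 8/7 + ((2*6)*(-5))/7 = 8/7 + (12*(-5))/7 = 8/7 + (⅐)*(-60) = 8/7 - 60/7 = -52/7 ≈ -7.4286)
(Z(11, D(3, 2))*I)*68 = ((-7 - 1*11)*(-52/7))*68 = ((-7 - 11)*(-52/7))*68 = -18*(-52/7)*68 = (936/7)*68 = 63648/7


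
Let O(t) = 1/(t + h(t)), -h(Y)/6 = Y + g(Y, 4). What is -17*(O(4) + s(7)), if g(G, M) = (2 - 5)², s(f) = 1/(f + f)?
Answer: -255/259 ≈ -0.98456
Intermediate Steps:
s(f) = 1/(2*f)
g(G, M) = 9 (g(G, M) = (-3)² = 9)
h(Y) = -54 - 6*Y (h(Y) = -6*(Y + 9) = -6*(9 + Y) = -54 - 6*Y)
O(t) = 1/(-54 - 5*t) (O(t) = 1/(t + (-54 - 6*t)) = 1/(-54 - 5*t))
-17*(O(4) + s(7)) = -17*(-1/(54 + 5*4) + (½)/7) = -17*(-1/(54 + 20) + (½)*(⅐)) = -17*(-1/74 + 1/14) = -17*15/259 = -255/259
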